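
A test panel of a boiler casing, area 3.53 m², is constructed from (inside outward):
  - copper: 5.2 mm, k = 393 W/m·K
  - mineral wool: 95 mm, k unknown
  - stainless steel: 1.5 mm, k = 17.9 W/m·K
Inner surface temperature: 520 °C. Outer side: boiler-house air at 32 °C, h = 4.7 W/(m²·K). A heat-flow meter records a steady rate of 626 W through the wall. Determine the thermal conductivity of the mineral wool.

Thermal resistances in series:
R_copper = L/(kA) = 0.0052/(393×3.53) = 3.748×10^-6 K/W
R_stainless steel = L/(kA) = 0.0015/(17.9×3.53) = 2.374×10^-5 K/W
R_outer film = 1/(h_o·A) = 1/(4.7×3.53) = 0.06027 K/W
Sum of known resistances R_other = 0.0603 K/W
Total R = ΔT/Q = 488/626 = 0.7796 K/W
R_mineral wool = R_total − R_other = 0.7193 K/W
k = L/(R·A) = 0.095/(0.7193×3.53)

k ≈ 0.0374 W/(m·K)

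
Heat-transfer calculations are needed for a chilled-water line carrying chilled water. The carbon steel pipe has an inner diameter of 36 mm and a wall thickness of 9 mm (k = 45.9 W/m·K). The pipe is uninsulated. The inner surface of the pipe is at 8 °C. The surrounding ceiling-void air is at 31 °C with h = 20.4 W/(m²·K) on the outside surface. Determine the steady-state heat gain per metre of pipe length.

Per-layer cylindrical resistances, series-summed:
R_carbon steel pipe wall = ln(27/18)/(2π×45.9×1) = 0.001406 K/W
R_outer film = 1/(h_o·2πr_oL) = 1/(20.4×2π×0.027×1) = 0.289 K/W
R_total = 0.2904 K/W
Q = ΔT/R_total = 23/0.2904

q′ ≈ 79.2 W/m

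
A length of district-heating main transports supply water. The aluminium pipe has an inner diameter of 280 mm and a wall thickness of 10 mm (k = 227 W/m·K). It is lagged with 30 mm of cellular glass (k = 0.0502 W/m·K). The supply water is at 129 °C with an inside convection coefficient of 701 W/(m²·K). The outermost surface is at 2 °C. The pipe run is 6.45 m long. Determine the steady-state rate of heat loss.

Q ≈ 1410 W

For a radial system each layer contributes R = ln(r_out/r_in)/(2πkL); films add R = 1/(hA).
R_inner film = 1/(h_i·2πr₁L) = 1/(701×2π×0.14×6.45) = 2.514×10^-4 K/W
R_aluminium pipe wall = ln(150/140)/(2π×227×6.45) = 7.5×10^-6 K/W
R_cellular glass = ln(180/150)/(2π×0.0502×6.45) = 0.08962 K/W
R_total = 0.08988 K/W
Q = ΔT/R_total = 127/0.08988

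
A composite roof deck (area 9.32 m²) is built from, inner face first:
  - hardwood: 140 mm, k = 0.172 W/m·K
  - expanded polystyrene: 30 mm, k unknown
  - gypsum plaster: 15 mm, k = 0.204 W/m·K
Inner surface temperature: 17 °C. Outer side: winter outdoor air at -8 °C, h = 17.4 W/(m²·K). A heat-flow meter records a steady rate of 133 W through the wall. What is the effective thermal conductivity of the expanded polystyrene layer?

k ≈ 0.0372 W/(m·K)

Thermal resistances in series:
R_hardwood = L/(kA) = 0.14/(0.172×9.32) = 0.08733 K/W
R_gypsum plaster = L/(kA) = 0.015/(0.204×9.32) = 0.007889 K/W
R_outer film = 1/(h_o·A) = 1/(17.4×9.32) = 0.006166 K/W
Sum of known resistances R_other = 0.1014 K/W
Total R = ΔT/Q = 25/133 = 0.188 K/W
R_expanded polystyrene = R_total − R_other = 0.08658 K/W
k = L/(R·A) = 0.03/(0.08658×9.32)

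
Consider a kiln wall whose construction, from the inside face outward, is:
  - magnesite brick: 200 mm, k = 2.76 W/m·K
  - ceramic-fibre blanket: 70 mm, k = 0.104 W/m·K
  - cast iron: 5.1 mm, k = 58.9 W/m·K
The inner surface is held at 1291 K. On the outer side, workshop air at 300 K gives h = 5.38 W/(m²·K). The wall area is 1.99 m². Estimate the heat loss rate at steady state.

Q ≈ 2120 W

Model the wall as resistances in series:
R_magnesite brick = L/(kA) = 0.2/(2.76×1.99) = 0.03641 K/W
R_ceramic-fibre blanket = L/(kA) = 0.07/(0.104×1.99) = 0.3382 K/W
R_cast iron = L/(kA) = 0.0051/(58.9×1.99) = 4.351×10^-5 K/W
R_outer film = 1/(h_o·A) = 1/(5.38×1.99) = 0.0934 K/W
R_total = 0.4681 K/W
Q = ΔT / R_total = 991 / 0.4681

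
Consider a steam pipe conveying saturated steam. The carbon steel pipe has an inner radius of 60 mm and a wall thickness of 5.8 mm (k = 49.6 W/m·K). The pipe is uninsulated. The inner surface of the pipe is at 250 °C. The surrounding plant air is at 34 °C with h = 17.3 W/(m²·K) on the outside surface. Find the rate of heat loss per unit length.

q′ ≈ 1540 W/m

Per-layer cylindrical resistances, series-summed:
R_carbon steel pipe wall = ln(65.8/60)/(2π×49.6×1) = 2.961×10^-4 K/W
R_outer film = 1/(h_o·2πr_oL) = 1/(17.3×2π×0.0658×1) = 0.1398 K/W
R_total = 0.1401 K/W
Q = ΔT/R_total = 216/0.1401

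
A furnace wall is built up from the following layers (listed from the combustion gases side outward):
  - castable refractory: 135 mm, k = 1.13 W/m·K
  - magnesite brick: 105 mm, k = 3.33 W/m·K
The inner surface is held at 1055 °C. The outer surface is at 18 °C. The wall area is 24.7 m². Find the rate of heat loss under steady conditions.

Q ≈ 170000 W

Using the resistance-network approach (series):
R_castable refractory = L/(kA) = 0.135/(1.13×24.7) = 0.004837 K/W
R_magnesite brick = L/(kA) = 0.105/(3.33×24.7) = 0.001277 K/W
R_total = 0.006113 K/W
Q = ΔT / R_total = 1037 / 0.006113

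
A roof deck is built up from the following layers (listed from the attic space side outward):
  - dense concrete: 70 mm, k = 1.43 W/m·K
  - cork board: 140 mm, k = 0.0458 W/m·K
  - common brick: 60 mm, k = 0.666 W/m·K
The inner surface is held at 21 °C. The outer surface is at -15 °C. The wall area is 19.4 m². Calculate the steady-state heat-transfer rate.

Q ≈ 219 W

Treating each layer as a thermal resistance in series:
R_dense concrete = L/(kA) = 0.07/(1.43×19.4) = 0.002523 K/W
R_cork board = L/(kA) = 0.14/(0.0458×19.4) = 0.1576 K/W
R_common brick = L/(kA) = 0.06/(0.666×19.4) = 0.004644 K/W
R_total = 0.1647 K/W
Q = ΔT / R_total = 36 / 0.1647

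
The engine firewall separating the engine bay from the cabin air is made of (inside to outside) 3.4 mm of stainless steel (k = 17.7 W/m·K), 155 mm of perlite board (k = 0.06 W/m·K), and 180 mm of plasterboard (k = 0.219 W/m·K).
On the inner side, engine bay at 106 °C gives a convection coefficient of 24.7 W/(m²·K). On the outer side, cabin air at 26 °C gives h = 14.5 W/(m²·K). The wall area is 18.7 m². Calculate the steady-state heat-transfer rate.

Treating each layer as a thermal resistance in series:
R_inner film = 1/(h_i·A) = 1/(24.7×18.7) = 0.002165 K/W
R_stainless steel = L/(kA) = 0.0034/(17.7×18.7) = 1.027×10^-5 K/W
R_perlite board = L/(kA) = 0.155/(0.06×18.7) = 0.1381 K/W
R_plasterboard = L/(kA) = 0.18/(0.219×18.7) = 0.04395 K/W
R_outer film = 1/(h_o·A) = 1/(14.5×18.7) = 0.003688 K/W
R_total = 0.188 K/W
Q = ΔT / R_total = 80 / 0.188

Q ≈ 426 W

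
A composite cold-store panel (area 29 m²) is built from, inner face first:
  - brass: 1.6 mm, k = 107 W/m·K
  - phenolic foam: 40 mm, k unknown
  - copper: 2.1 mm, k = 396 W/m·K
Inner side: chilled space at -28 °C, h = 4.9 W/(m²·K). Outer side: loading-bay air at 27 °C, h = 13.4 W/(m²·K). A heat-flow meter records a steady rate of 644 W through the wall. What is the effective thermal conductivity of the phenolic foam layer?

k ≈ 0.0182 W/(m·K)

Using the resistance-network approach (series):
R_inner film = 1/(h_i·A) = 1/(4.9×29) = 0.007037 K/W
R_brass = L/(kA) = 0.0016/(107×29) = 5.156×10^-7 K/W
R_copper = L/(kA) = 0.0021/(396×29) = 1.829×10^-7 K/W
R_outer film = 1/(h_o·A) = 1/(13.4×29) = 0.002573 K/W
Sum of known resistances R_other = 0.009611 K/W
Total R = ΔT/Q = 55/644 = 0.0854 K/W
R_phenolic foam = R_total − R_other = 0.07579 K/W
k = L/(R·A) = 0.04/(0.07579×29)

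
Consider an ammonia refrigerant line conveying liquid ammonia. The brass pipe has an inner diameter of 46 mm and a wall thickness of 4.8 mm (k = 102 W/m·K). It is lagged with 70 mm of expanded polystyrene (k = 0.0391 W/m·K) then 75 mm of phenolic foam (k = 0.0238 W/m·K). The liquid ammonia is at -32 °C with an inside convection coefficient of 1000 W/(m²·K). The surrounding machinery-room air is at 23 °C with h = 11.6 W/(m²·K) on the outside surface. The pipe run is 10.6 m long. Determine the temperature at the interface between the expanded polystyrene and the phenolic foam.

Per-layer cylindrical resistances, series-summed:
R_inner film = 1/(h_i·2πr₁L) = 1/(1000×2π×0.023×10.6) = 6.528×10^-4 K/W
R_brass pipe wall = ln(27.8/23)/(2π×102×10.6) = 2.79×10^-5 K/W
R_expanded polystyrene = ln(97.8/27.8)/(2π×0.0391×10.6) = 0.483 K/W
R_phenolic foam = ln(172.8/97.8)/(2π×0.0238×10.6) = 0.3591 K/W
R_outer film = 1/(h_o·2πr_oL) = 1/(11.6×2π×0.1728×10.6) = 0.007491 K/W
R_total = 0.8503 K/W
Q = ΔT/R_total = 55/0.8503
Q = 64.7 W
T_interface = T_inner + Q·ΣR(inner→interface) = -32 + 64.7×0.4837

T ≈ -0.712 °C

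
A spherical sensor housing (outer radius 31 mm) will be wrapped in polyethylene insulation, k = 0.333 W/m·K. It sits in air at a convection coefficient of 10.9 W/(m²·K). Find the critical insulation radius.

For a sphere r_cr = 2k/h = 2×0.333/10.9
r_cr = 61.1 mm; since the bare radius (31 mm) is below r_cr, adding a thin layer of insulation will *increase* heat loss.

r_cr ≈ 61.1 mm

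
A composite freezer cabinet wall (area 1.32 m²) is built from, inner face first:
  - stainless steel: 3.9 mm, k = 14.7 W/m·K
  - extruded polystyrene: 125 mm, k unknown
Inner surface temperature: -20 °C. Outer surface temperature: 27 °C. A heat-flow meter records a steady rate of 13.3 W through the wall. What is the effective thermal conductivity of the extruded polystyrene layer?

k ≈ 0.0268 W/(m·K)

Model the wall as resistances in series:
R_stainless steel = L/(kA) = 0.0039/(14.7×1.32) = 2.01×10^-4 K/W
Sum of known resistances R_other = 2.01×10^-4 K/W
Total R = ΔT/Q = 47/13.3 = 3.534 K/W
R_extruded polystyrene = R_total − R_other = 3.534 K/W
k = L/(R·A) = 0.125/(3.534×1.32)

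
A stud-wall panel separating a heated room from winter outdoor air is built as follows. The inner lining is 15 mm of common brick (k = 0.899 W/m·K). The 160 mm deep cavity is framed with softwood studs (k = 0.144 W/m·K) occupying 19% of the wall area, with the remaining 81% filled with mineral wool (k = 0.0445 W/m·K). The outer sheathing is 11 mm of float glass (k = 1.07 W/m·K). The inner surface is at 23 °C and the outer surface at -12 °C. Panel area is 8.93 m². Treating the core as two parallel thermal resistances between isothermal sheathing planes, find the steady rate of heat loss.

Sheathing layers in series; stud and cavity paths in parallel between them.
R_inner = 0.015/(0.899×8.93) = 0.001868 K/W
R_stud  = 0.16/(0.144×0.19×8.93) = 0.6549 K/W
R_cav   = 0.16/(0.0445×0.81×8.93) = 0.4971 K/W
1/R_core = 1/R_stud + 1/R_cav → R_core = 0.2826 K/W
R_outer = 0.011/(1.07×8.93) = 0.001151 K/W
R_total = 0.2856 K/W
Q = ΔT/R_total = 35/0.2856

Q ≈ 123 W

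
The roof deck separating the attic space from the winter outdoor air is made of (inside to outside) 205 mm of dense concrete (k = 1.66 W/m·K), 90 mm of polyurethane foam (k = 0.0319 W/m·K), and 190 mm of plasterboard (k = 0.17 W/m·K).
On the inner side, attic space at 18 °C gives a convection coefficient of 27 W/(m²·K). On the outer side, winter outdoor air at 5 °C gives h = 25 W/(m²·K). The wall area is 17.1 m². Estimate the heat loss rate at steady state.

Series thermal resistances:
R_inner film = 1/(h_i·A) = 1/(27×17.1) = 0.002166 K/W
R_dense concrete = L/(kA) = 0.205/(1.66×17.1) = 0.007222 K/W
R_polyurethane foam = L/(kA) = 0.09/(0.0319×17.1) = 0.165 K/W
R_plasterboard = L/(kA) = 0.19/(0.17×17.1) = 0.06536 K/W
R_outer film = 1/(h_o·A) = 1/(25×17.1) = 0.002339 K/W
R_total = 0.2421 K/W
Q = ΔT / R_total = 13 / 0.2421

Q ≈ 53.7 W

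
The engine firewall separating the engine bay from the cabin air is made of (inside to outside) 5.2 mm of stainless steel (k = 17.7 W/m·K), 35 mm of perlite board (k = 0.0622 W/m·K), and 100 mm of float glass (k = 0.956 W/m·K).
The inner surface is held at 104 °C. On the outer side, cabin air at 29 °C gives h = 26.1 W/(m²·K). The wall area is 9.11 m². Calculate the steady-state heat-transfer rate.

Using the resistance-network approach (series):
R_stainless steel = L/(kA) = 0.0052/(17.7×9.11) = 3.225×10^-5 K/W
R_perlite board = L/(kA) = 0.035/(0.0622×9.11) = 0.06177 K/W
R_float glass = L/(kA) = 0.1/(0.956×9.11) = 0.01148 K/W
R_outer film = 1/(h_o·A) = 1/(26.1×9.11) = 0.004206 K/W
R_total = 0.07749 K/W
Q = ΔT / R_total = 75 / 0.07749

Q ≈ 968 W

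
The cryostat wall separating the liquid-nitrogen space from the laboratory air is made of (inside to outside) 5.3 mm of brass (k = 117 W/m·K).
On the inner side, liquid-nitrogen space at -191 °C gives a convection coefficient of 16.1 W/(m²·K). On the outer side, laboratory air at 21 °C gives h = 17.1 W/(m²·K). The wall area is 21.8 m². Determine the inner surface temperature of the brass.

Series thermal resistances:
R_inner film = 1/(h_i·A) = 1/(16.1×21.8) = 0.002849 K/W
R_brass = L/(kA) = 0.0053/(117×21.8) = 2.078×10^-6 K/W
R_outer film = 1/(h_o·A) = 1/(17.1×21.8) = 0.002683 K/W
R_total = 0.005534 K/W;  Q = ΔT/R_total = 212/0.005534 = 38310 W
T_interface = T_inner + Q·ΣR(inner→interface) = -191 + 38300×0.002849

T ≈ -81.8 °C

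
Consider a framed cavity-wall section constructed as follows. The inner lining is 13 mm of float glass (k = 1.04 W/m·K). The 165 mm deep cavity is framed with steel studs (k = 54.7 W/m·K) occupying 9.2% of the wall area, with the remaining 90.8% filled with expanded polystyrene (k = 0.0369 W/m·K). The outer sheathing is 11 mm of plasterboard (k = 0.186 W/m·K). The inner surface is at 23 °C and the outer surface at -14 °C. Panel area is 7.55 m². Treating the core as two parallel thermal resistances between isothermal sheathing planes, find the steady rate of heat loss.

Sheathing layers in series; stud and cavity paths in parallel between them.
R_inner = 0.013/(1.04×7.55) = 0.001656 K/W
R_stud  = 0.165/(54.7×0.092×7.55) = 0.004343 K/W
R_cav   = 0.165/(0.0369×0.908×7.55) = 0.6523 K/W
1/R_core = 1/R_stud + 1/R_cav → R_core = 0.004314 K/W
R_outer = 0.011/(0.186×7.55) = 0.007833 K/W
R_total = 0.0138 K/W
Q = ΔT/R_total = 37/0.0138

Q ≈ 2680 W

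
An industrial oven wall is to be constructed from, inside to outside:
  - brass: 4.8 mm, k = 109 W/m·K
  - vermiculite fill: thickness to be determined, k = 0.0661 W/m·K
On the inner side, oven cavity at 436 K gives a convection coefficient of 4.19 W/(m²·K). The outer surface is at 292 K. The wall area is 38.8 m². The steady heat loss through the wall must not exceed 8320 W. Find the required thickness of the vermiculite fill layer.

Thermal resistances in series:
R_inner film = 1/(h_i·A) = 1/(4.19×38.8) = 0.006151 K/W
R_brass = L/(kA) = 0.0048/(109×38.8) = 1.135×10^-6 K/W
Sum of the known resistances R_other = 0.006152 K/W
Required total resistance R_tot = ΔT/Q_allow = 144/8320 = 0.01731 K/W
R_vermiculite fill = R_tot − R_other = 0.01116 K/W
L = R·k·A = 0.01116×0.0661×38.8

L ≈ 28.6 mm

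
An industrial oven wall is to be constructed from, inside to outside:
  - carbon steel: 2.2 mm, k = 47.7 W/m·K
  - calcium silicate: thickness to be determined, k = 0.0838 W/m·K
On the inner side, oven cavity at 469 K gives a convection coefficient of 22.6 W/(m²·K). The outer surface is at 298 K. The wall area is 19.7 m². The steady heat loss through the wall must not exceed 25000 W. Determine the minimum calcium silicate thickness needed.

Treating each layer as a thermal resistance in series:
R_inner film = 1/(h_i·A) = 1/(22.6×19.7) = 0.002246 K/W
R_carbon steel = L/(kA) = 0.0022/(47.7×19.7) = 2.341×10^-6 K/W
Sum of the known resistances R_other = 0.002248 K/W
Required total resistance R_tot = ΔT/Q_allow = 171/25000 = 0.00684 K/W
R_calcium silicate = R_tot − R_other = 0.004592 K/W
L = R·k·A = 0.004592×0.0838×19.7

L ≈ 7.58 mm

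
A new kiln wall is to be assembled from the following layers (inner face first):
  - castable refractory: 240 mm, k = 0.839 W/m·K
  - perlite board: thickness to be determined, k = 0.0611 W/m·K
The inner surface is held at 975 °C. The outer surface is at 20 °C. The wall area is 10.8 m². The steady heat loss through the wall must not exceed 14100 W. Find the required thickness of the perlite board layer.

L ≈ 27.2 mm

Series thermal resistances:
R_castable refractory = L/(kA) = 0.24/(0.839×10.8) = 0.02649 K/W
Sum of the known resistances R_other = 0.02649 K/W
Required total resistance R_tot = ΔT/Q_allow = 955/14100 = 0.06773 K/W
R_perlite board = R_tot − R_other = 0.04124 K/W
L = R·k·A = 0.04124×0.0611×10.8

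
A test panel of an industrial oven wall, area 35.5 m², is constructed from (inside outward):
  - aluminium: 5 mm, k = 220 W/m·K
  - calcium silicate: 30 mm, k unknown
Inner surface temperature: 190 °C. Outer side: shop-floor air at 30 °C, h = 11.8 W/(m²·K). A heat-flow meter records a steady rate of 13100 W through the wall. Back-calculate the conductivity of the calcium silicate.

Using the resistance-network approach (series):
R_aluminium = L/(kA) = 0.005/(220×35.5) = 6.402×10^-7 K/W
R_outer film = 1/(h_o·A) = 1/(11.8×35.5) = 0.002387 K/W
Sum of known resistances R_other = 0.002388 K/W
Total R = ΔT/Q = 160/13100 = 0.01221 K/W
R_calcium silicate = R_total − R_other = 0.009826 K/W
k = L/(R·A) = 0.03/(0.009826×35.5)

k ≈ 0.086 W/(m·K)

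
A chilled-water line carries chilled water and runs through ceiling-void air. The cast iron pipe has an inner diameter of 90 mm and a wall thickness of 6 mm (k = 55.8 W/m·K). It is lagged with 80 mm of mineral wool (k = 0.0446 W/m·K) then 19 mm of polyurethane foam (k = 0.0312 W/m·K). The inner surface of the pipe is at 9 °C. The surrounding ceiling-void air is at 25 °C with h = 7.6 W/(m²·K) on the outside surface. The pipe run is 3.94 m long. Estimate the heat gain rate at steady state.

Q ≈ 15 W

Radial resistances (cylindrical: R_cond = ln(r_o/r_i)/(2πkL), R_conv = 1/(h·2πrL)):
R_cast iron pipe wall = ln(51/45)/(2π×55.8×3.94) = 9.061×10^-5 K/W
R_mineral wool = ln(131/51)/(2π×0.0446×3.94) = 0.8544 K/W
R_polyurethane foam = ln(150/131)/(2π×0.0312×3.94) = 0.1754 K/W
R_outer film = 1/(h_o·2πr_oL) = 1/(7.6×2π×0.15×3.94) = 0.03543 K/W
R_total = 1.065 K/W
Q = ΔT/R_total = 16/1.065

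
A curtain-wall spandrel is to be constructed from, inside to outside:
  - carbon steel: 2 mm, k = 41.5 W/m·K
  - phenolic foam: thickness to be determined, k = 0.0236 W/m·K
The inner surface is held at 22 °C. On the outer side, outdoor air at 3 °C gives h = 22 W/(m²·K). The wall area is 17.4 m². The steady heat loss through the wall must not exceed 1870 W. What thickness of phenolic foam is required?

L ≈ 3.1 mm

Series thermal resistances:
R_carbon steel = L/(kA) = 0.002/(41.5×17.4) = 2.77×10^-6 K/W
R_outer film = 1/(h_o·A) = 1/(22×17.4) = 0.002612 K/W
Sum of the known resistances R_other = 0.002615 K/W
Required total resistance R_tot = ΔT/Q_allow = 19/1870 = 0.01016 K/W
R_phenolic foam = R_tot − R_other = 0.007545 K/W
L = R·k·A = 0.007545×0.0236×17.4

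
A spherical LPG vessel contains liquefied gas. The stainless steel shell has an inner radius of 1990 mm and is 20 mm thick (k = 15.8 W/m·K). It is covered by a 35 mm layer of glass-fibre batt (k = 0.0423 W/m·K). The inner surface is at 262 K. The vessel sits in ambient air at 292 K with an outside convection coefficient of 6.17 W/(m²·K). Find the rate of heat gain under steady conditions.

Q ≈ 1570 W

Spherical conduction: R = (1/r_in − 1/r_out)/(4πk) per layer; series-sum.
R_stainless steel shell = (1/1.99 − 1/2.01)/(4π×15.8) = 2.518×10^-5 K/W
R_glass-fibre batt = (1/2.01 − 1/2.045)/(4π×0.0423) = 0.01602 K/W
R_outer film = 1/(h·4πr_o²) = 1/(6.17×4π×2.045²) = 0.003084 K/W
R_total = 0.01913 K/W
Q = ΔT/R_total = 30/0.01913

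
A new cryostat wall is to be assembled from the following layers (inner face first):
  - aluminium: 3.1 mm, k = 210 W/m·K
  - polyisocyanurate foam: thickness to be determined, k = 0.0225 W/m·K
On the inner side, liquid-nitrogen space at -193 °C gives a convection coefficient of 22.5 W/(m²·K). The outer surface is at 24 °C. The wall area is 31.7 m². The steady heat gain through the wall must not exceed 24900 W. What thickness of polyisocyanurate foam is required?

Thermal resistances in series:
R_inner film = 1/(h_i·A) = 1/(22.5×31.7) = 0.001402 K/W
R_aluminium = L/(kA) = 0.0031/(210×31.7) = 4.657×10^-7 K/W
Sum of the known resistances R_other = 0.001402 K/W
Required total resistance R_tot = ΔT/Q_allow = 217/24900 = 0.008715 K/W
R_polyisocyanurate foam = R_tot − R_other = 0.007312 K/W
L = R·k·A = 0.007312×0.0225×31.7

L ≈ 5.22 mm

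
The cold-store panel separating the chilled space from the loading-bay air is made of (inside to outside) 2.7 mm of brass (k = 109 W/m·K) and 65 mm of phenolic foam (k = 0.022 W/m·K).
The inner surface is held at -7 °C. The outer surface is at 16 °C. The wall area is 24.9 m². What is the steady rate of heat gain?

Treating each layer as a thermal resistance in series:
R_brass = L/(kA) = 0.0027/(109×24.9) = 9.948×10^-7 K/W
R_phenolic foam = L/(kA) = 0.065/(0.022×24.9) = 0.1187 K/W
R_total = 0.1187 K/W
Q = ΔT / R_total = 23 / 0.1187

Q ≈ 194 W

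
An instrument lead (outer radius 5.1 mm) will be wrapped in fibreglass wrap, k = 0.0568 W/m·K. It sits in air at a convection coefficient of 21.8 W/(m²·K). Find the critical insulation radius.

For a cylinder r_cr = k/h = 0.0568/21.8
r_cr = 2.61 mm; since the bare radius (5.1 mm) is above r_cr, any added insulation will reduce heat loss.

r_cr ≈ 2.61 mm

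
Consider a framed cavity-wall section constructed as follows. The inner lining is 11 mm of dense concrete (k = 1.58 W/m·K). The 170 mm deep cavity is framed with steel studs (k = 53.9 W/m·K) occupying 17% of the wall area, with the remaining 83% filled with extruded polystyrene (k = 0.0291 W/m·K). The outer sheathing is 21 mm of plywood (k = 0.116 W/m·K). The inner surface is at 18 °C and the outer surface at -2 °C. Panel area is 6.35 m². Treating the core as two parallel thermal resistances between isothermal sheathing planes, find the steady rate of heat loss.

Q ≈ 615 W

Sheathing layers in series; stud and cavity paths in parallel between them.
R_inner = 0.011/(1.58×6.35) = 0.001096 K/W
R_stud  = 0.17/(53.9×0.17×6.35) = 0.002922 K/W
R_cav   = 0.17/(0.0291×0.83×6.35) = 1.108 K/W
1/R_core = 1/R_stud + 1/R_cav → R_core = 0.002914 K/W
R_outer = 0.021/(0.116×6.35) = 0.02851 K/W
R_total = 0.03252 K/W
Q = ΔT/R_total = 20/0.03252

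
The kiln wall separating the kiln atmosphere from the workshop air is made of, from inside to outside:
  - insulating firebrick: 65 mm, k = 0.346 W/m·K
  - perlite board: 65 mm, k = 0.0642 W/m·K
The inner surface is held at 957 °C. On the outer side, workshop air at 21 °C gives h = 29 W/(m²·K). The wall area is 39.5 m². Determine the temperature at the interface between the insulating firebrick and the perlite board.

Treating each layer as a thermal resistance in series:
R_insulating firebrick = L/(kA) = 0.065/(0.346×39.5) = 0.004756 K/W
R_perlite board = L/(kA) = 0.065/(0.0642×39.5) = 0.02563 K/W
R_outer film = 1/(h_o·A) = 1/(29×39.5) = 8.73×10^-4 K/W
R_total = 0.03126 K/W;  Q = ΔT/R_total = 936/0.03126 = 29940 W
T_interface = T_inner − Q·ΣR(inner→interface) = 957 − 29900×0.004756

T ≈ 815 °C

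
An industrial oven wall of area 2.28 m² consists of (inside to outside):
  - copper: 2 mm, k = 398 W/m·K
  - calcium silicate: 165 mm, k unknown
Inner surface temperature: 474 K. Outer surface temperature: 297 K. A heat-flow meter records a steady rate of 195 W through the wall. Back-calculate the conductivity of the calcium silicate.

Treating each layer as a thermal resistance in series:
R_copper = L/(kA) = 0.002/(398×2.28) = 2.204×10^-6 K/W
Sum of known resistances R_other = 2.204×10^-6 K/W
Total R = ΔT/Q = 177/195 = 0.9077 K/W
R_calcium silicate = R_total − R_other = 0.9077 K/W
k = L/(R·A) = 0.165/(0.9077×2.28)

k ≈ 0.0797 W/(m·K)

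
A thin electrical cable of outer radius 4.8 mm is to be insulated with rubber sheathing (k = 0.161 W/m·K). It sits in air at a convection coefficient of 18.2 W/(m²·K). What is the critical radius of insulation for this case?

For a cylinder r_cr = k/h = 0.161/18.2
r_cr = 8.85 mm; since the bare radius (4.8 mm) is below r_cr, adding a thin layer of insulation will *increase* heat loss.

r_cr ≈ 8.85 mm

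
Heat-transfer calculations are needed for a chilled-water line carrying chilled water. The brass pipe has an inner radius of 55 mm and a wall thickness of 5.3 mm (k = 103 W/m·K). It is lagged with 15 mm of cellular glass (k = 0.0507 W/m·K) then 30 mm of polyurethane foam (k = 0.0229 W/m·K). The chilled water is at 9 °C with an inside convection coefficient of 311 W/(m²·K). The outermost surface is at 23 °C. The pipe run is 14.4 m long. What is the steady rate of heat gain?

Treating each annulus and film as a series resistance:
R_inner film = 1/(h_i·2πr₁L) = 1/(311×2π×0.055×14.4) = 6.462×10^-4 K/W
R_brass pipe wall = ln(60.3/55)/(2π×103×14.4) = 9.872×10^-6 K/W
R_cellular glass = ln(75.3/60.3)/(2π×0.0507×14.4) = 0.04843 K/W
R_polyurethane foam = ln(105.3/75.3)/(2π×0.0229×14.4) = 0.1618 K/W
R_total = 0.2109 K/W
Q = ΔT/R_total = 14/0.2109

Q ≈ 66.4 W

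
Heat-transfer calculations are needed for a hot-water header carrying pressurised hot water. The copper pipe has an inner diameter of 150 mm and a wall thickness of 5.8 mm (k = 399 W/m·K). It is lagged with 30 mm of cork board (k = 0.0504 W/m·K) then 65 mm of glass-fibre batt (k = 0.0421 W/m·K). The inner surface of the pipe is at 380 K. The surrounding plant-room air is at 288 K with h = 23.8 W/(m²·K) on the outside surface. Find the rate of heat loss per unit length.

q′ ≈ 33.1 W/m

Radial resistances (cylindrical: R_cond = ln(r_o/r_i)/(2πkL), R_conv = 1/(h·2πrL)):
R_copper pipe wall = ln(80.8/75)/(2π×399×1) = 2.971×10^-5 K/W
R_cork board = ln(110.8/80.8)/(2π×0.0504×1) = 0.9971 K/W
R_glass-fibre batt = ln(175.8/110.8)/(2π×0.0421×1) = 1.745 K/W
R_outer film = 1/(h_o·2πr_oL) = 1/(23.8×2π×0.1758×1) = 0.03804 K/W
R_total = 2.78 K/W
Q = ΔT/R_total = 92/2.78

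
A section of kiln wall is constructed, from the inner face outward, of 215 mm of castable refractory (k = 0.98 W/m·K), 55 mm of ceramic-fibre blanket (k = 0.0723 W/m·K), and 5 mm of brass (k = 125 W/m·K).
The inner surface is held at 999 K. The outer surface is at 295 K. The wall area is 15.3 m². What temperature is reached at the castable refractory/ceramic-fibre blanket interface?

Thermal resistances in series:
R_castable refractory = L/(kA) = 0.215/(0.98×15.3) = 0.01434 K/W
R_ceramic-fibre blanket = L/(kA) = 0.055/(0.0723×15.3) = 0.04972 K/W
R_brass = L/(kA) = 0.005/(125×15.3) = 2.614×10^-6 K/W
R_total = 0.06406 K/W;  Q = ΔT/R_total = 704/0.06406 = 10990 W
T_interface = T_inner − Q·ΣR(inner→interface) = 999 − 11000×0.01434

T ≈ 841 K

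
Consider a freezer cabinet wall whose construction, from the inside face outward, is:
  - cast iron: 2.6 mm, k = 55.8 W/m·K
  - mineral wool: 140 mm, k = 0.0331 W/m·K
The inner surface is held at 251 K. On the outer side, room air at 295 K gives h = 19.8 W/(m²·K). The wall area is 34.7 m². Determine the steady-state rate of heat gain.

Q ≈ 357 W

Treating each layer as a thermal resistance in series:
R_cast iron = L/(kA) = 0.0026/(55.8×34.7) = 1.343×10^-6 K/W
R_mineral wool = L/(kA) = 0.14/(0.0331×34.7) = 0.1219 K/W
R_outer film = 1/(h_o·A) = 1/(19.8×34.7) = 0.001455 K/W
R_total = 0.1233 K/W
Q = ΔT / R_total = 44 / 0.1233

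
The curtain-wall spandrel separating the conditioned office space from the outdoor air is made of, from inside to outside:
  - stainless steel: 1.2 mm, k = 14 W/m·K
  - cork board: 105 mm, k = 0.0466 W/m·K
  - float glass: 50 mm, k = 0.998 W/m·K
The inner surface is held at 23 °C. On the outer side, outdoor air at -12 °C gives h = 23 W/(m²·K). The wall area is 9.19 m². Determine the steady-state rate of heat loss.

Using the resistance-network approach (series):
R_stainless steel = L/(kA) = 0.0012/(14×9.19) = 9.327×10^-6 K/W
R_cork board = L/(kA) = 0.105/(0.0466×9.19) = 0.2452 K/W
R_float glass = L/(kA) = 0.05/(0.998×9.19) = 0.005452 K/W
R_outer film = 1/(h_o·A) = 1/(23×9.19) = 0.004731 K/W
R_total = 0.2554 K/W
Q = ΔT / R_total = 35 / 0.2554

Q ≈ 137 W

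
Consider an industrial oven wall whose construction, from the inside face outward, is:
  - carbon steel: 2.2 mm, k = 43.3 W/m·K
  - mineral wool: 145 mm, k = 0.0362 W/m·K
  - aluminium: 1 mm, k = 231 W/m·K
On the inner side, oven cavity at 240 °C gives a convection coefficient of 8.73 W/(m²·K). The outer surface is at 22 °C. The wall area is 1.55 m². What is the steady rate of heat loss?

Model the wall as resistances in series:
R_inner film = 1/(h_i·A) = 1/(8.73×1.55) = 0.0739 K/W
R_carbon steel = L/(kA) = 0.0022/(43.3×1.55) = 3.278×10^-5 K/W
R_mineral wool = L/(kA) = 0.145/(0.0362×1.55) = 2.584 K/W
R_aluminium = L/(kA) = 0.001/(231×1.55) = 2.793×10^-6 K/W
R_total = 2.658 K/W
Q = ΔT / R_total = 218 / 2.658

Q ≈ 82 W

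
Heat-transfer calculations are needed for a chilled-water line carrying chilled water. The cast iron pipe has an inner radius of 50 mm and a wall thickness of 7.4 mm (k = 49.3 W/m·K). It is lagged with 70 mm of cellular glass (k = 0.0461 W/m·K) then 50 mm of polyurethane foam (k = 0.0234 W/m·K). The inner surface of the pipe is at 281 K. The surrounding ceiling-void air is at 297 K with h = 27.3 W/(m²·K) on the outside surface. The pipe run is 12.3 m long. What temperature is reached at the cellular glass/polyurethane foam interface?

For a radial system each layer contributes R = ln(r_out/r_in)/(2πkL); films add R = 1/(hA).
R_cast iron pipe wall = ln(57.4/50)/(2π×49.3×12.3) = 3.623×10^-5 K/W
R_cellular glass = ln(127.4/57.4)/(2π×0.0461×12.3) = 0.2238 K/W
R_polyurethane foam = ln(177.4/127.4)/(2π×0.0234×12.3) = 0.1831 K/W
R_outer film = 1/(h_o·2πr_oL) = 1/(27.3×2π×0.1774×12.3) = 0.002672 K/W
R_total = 0.4096 K/W
Q = ΔT/R_total = 16/0.4096
Q = 39.1 W
T_interface = T_inner + Q·ΣR(inner→interface) = 281 + 39.1×0.2238

T ≈ 290 K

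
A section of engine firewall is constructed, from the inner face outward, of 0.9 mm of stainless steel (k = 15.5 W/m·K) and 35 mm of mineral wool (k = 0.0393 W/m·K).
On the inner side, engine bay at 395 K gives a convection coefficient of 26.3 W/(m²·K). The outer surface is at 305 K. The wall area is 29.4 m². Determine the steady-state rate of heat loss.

Treating each layer as a thermal resistance in series:
R_inner film = 1/(h_i·A) = 1/(26.3×29.4) = 0.001293 K/W
R_stainless steel = L/(kA) = 0.0009/(15.5×29.4) = 1.975×10^-6 K/W
R_mineral wool = L/(kA) = 0.035/(0.0393×29.4) = 0.03029 K/W
R_total = 0.03159 K/W
Q = ΔT / R_total = 90 / 0.03159

Q ≈ 2850 W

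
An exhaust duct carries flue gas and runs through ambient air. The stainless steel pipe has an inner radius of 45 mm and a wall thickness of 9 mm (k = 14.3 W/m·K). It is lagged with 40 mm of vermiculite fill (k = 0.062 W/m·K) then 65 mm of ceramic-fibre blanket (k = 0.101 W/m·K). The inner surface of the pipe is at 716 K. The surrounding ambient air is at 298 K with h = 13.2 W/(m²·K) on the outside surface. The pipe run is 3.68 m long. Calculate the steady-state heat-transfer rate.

Q ≈ 660 W

Cylindrical conduction, so R = ln(r₂/r₁)/(2πkL) per layer, in series:
R_stainless steel pipe wall = ln(54/45)/(2π×14.3×3.68) = 5.514×10^-4 K/W
R_vermiculite fill = ln(94/54)/(2π×0.062×3.68) = 0.3867 K/W
R_ceramic-fibre blanket = ln(159/94)/(2π×0.101×3.68) = 0.2251 K/W
R_outer film = 1/(h_o·2πr_oL) = 1/(13.2×2π×0.159×3.68) = 0.02061 K/W
R_total = 0.6329 K/W
Q = ΔT/R_total = 418/0.6329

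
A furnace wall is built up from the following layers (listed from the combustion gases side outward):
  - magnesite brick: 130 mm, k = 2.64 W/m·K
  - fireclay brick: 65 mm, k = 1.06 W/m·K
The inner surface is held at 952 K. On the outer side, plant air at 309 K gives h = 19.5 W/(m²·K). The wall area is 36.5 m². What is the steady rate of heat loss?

Thermal resistances in series:
R_magnesite brick = L/(kA) = 0.13/(2.64×36.5) = 0.001349 K/W
R_fireclay brick = L/(kA) = 0.065/(1.06×36.5) = 0.00168 K/W
R_outer film = 1/(h_o·A) = 1/(19.5×36.5) = 0.001405 K/W
R_total = 0.004434 K/W
Q = ΔT / R_total = 643 / 0.004434

Q ≈ 145000 W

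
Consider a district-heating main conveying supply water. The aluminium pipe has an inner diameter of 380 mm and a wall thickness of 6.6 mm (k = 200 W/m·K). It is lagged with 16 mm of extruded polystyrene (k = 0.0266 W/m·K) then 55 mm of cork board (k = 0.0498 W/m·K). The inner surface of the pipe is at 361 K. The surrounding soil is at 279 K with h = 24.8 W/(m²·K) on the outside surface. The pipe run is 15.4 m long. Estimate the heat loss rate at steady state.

Cylindrical conduction, so R = ln(r₂/r₁)/(2πkL) per layer, in series:
R_aluminium pipe wall = ln(196.6/190)/(2π×200×15.4) = 1.765×10^-6 K/W
R_extruded polystyrene = ln(212.6/196.6)/(2π×0.0266×15.4) = 0.0304 K/W
R_cork board = ln(267.6/212.6)/(2π×0.0498×15.4) = 0.04775 K/W
R_outer film = 1/(h_o·2πr_oL) = 1/(24.8×2π×0.2676×15.4) = 0.001557 K/W
R_total = 0.07971 K/W
Q = ΔT/R_total = 82/0.07971

Q ≈ 1030 W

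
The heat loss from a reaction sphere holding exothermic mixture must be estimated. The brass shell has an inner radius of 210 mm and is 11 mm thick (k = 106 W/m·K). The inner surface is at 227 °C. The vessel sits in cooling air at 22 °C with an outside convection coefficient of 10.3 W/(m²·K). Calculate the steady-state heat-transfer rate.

Q ≈ 1290 W

Spherical conduction: R = (1/r_in − 1/r_out)/(4πk) per layer; series-sum.
R_brass shell = (1/0.21 − 1/0.221)/(4π×106) = 1.779×10^-4 K/W
R_outer film = 1/(h·4πr_o²) = 1/(10.3×4π×0.221²) = 0.1582 K/W
R_total = 0.1584 K/W
Q = ΔT/R_total = 205/0.1584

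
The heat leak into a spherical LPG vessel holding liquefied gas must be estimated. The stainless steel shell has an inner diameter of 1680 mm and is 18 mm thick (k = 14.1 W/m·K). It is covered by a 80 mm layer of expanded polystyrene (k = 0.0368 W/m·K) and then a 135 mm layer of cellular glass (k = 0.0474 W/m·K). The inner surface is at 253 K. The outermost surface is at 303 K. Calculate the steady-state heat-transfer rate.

Q ≈ 114 W

For a spherical shell R = (1/r₁ − 1/r₂)/(4πk); film R = 1/(h·4πr²). In series:
R_stainless steel shell = (1/0.84 − 1/0.858)/(4π×14.1) = 1.41×10^-4 K/W
R_expanded polystyrene = (1/0.858 − 1/0.938)/(4π×0.0368) = 0.215 K/W
R_cellular glass = (1/0.938 − 1/1.073)/(4π×0.0474) = 0.2252 K/W
R_total = 0.4403 K/W
Q = ΔT/R_total = 50/0.4403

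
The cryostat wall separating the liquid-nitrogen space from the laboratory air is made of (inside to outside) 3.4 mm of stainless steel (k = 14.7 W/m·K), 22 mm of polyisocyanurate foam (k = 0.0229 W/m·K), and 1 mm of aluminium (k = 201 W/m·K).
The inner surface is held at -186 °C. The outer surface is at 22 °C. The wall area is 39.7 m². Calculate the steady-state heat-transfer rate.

Model the wall as resistances in series:
R_stainless steel = L/(kA) = 0.0034/(14.7×39.7) = 5.826×10^-6 K/W
R_polyisocyanurate foam = L/(kA) = 0.022/(0.0229×39.7) = 0.0242 K/W
R_aluminium = L/(kA) = 0.001/(201×39.7) = 1.253×10^-7 K/W
R_total = 0.0242 K/W
Q = ΔT / R_total = 208 / 0.0242

Q ≈ 8590 W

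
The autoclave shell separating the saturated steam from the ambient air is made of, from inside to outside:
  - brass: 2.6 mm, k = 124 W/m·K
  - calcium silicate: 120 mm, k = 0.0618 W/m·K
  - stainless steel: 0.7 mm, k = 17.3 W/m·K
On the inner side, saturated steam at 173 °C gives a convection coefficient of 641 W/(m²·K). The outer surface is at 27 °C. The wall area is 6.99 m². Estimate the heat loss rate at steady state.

Treating each layer as a thermal resistance in series:
R_inner film = 1/(h_i·A) = 1/(641×6.99) = 2.232×10^-4 K/W
R_brass = L/(kA) = 0.0026/(124×6.99) = 3×10^-6 K/W
R_calcium silicate = L/(kA) = 0.12/(0.0618×6.99) = 0.2778 K/W
R_stainless steel = L/(kA) = 0.0007/(17.3×6.99) = 5.789×10^-6 K/W
R_total = 0.278 K/W
Q = ΔT / R_total = 146 / 0.278

Q ≈ 525 W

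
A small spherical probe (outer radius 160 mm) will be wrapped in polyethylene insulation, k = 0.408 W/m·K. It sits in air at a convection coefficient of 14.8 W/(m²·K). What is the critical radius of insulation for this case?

For a sphere r_cr = 2k/h = 2×0.408/14.8
r_cr = 55.1 mm; since the bare radius (160 mm) is above r_cr, any added insulation will reduce heat loss.

r_cr ≈ 55.1 mm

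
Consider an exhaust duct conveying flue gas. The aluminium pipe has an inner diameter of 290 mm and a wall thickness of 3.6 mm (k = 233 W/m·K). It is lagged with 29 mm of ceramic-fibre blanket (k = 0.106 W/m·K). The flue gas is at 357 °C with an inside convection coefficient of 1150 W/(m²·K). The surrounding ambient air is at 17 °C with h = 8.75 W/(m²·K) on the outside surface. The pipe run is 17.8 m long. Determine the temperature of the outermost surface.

T ≈ 111 °C

Cylindrical conduction, so R = ln(r₂/r₁)/(2πkL) per layer, in series:
R_inner film = 1/(h_i·2πr₁L) = 1/(1150×2π×0.145×17.8) = 5.362×10^-5 K/W
R_aluminium pipe wall = ln(148.6/145)/(2π×233×17.8) = 9.411×10^-7 K/W
R_ceramic-fibre blanket = ln(177.6/148.6)/(2π×0.106×17.8) = 0.01504 K/W
R_outer film = 1/(h_o·2πr_oL) = 1/(8.75×2π×0.1776×17.8) = 0.005754 K/W
R_total = 0.02085 K/W
Q = ΔT/R_total = 340/0.02085
Q = 16300 W
T_interface = T_inner − Q·ΣR(inner→interface) = 357 − 16300×0.01509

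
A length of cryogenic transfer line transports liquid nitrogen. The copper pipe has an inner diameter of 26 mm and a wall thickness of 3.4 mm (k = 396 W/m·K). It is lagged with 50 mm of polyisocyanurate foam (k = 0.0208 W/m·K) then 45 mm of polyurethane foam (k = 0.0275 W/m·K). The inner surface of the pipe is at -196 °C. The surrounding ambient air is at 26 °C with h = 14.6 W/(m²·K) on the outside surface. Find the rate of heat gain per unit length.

q′ ≈ 16.1 W/m

For a radial system each layer contributes R = ln(r_out/r_in)/(2πkL); films add R = 1/(hA).
R_copper pipe wall = ln(16.4/13)/(2π×396×1) = 9.338×10^-5 K/W
R_polyisocyanurate foam = ln(66.4/16.4)/(2π×0.0208×1) = 10.7 K/W
R_polyurethane foam = ln(111.4/66.4)/(2π×0.0275×1) = 2.995 K/W
R_outer film = 1/(h_o·2πr_oL) = 1/(14.6×2π×0.1114×1) = 0.09785 K/W
R_total = 13.79 K/W
Q = ΔT/R_total = 222/13.79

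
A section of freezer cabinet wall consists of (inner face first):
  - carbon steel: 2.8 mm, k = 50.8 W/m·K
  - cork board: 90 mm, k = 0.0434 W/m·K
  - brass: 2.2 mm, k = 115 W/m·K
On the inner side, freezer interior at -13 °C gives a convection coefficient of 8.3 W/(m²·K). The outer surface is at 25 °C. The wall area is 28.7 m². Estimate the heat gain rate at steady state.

Treating each layer as a thermal resistance in series:
R_inner film = 1/(h_i·A) = 1/(8.3×28.7) = 0.004198 K/W
R_carbon steel = L/(kA) = 0.0028/(50.8×28.7) = 1.92×10^-6 K/W
R_cork board = L/(kA) = 0.09/(0.0434×28.7) = 0.07226 K/W
R_brass = L/(kA) = 0.0022/(115×28.7) = 6.666×10^-7 K/W
R_total = 0.07646 K/W
Q = ΔT / R_total = 38 / 0.07646

Q ≈ 497 W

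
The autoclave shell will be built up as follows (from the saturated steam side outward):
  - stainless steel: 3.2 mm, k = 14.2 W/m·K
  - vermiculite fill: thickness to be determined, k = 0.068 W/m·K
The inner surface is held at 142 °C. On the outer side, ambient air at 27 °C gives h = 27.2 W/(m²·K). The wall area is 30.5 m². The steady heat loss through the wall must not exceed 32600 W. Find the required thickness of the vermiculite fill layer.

Using the resistance-network approach (series):
R_stainless steel = L/(kA) = 0.0032/(14.2×30.5) = 7.389×10^-6 K/W
R_outer film = 1/(h_o·A) = 1/(27.2×30.5) = 0.001205 K/W
Sum of the known resistances R_other = 0.001213 K/W
Required total resistance R_tot = ΔT/Q_allow = 115/32600 = 0.003528 K/W
R_vermiculite fill = R_tot − R_other = 0.002315 K/W
L = R·k·A = 0.002315×0.068×30.5

L ≈ 4.8 mm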